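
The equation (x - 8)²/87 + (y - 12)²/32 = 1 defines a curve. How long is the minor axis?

Center (8, 12). The larger denominator 87 sits under the x-term, so the major axis is horizontal; a² = 87, b² = 32.
b² = 32 so b = 4√2; the minor axis has length 2b = 8√2.

8√2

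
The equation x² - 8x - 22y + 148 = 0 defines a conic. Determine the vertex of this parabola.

Only x is squared. Complete the square in x: (x - 4)² = 22(y - 6).
Vertex (4, 6); 4p = 22 so p = 11/2. Opens up.

(4, 6)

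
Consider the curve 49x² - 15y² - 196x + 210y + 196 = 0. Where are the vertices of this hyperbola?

Collect terms: 49(x² - 4x) -15(y² - 14y) = -196
Complete the square: 49(x - 2)² -15(y - 7)² = -196 + 196 - 735 = -735
Divide through by -735 to get (y - 7)²/49 - (x - 2)²/15 = 1.
Hyperbola, center (2, 7), transverse axis vertical; a² = 49, b² = 15.
a = 7. Vertices at (h, k ± a).

(2, 0) and (2, 14)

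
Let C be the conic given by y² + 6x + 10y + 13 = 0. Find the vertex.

(2, -5)

Only y is squared. Complete the square in y: (y + 5)² = -6(x - 2).
Vertex (2, -5); 4p = -6 so p = -3/2. Opens left.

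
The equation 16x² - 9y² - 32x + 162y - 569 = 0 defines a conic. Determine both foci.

(1, 4) and (1, 14)

Rearranging, 16(x² - 2x) -9(y² - 18y) = 569.
16(x - 1)² -9(y - 9)² = 569 + 16 - 729 = -144
Dividing both sides by -144: (y - 9)²/16 - (x - 1)²/9 = 1
Hyperbola, center (1, 9), transverse axis vertical; a² = 16, b² = 9.
c² = a² + b² = 16 + 9 = 25, so c = 5.
Foci lie on the vertical axis through the center: (h, k ± c).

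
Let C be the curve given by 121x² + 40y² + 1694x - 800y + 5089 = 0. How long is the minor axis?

Group the x- and y-terms: 121(x² + 14x) + 40(y² - 20y) = -5089
Completing the square gives 121(x + 7)² + 40(y - 10)² = -5089 + 5929 + 4000 = 4840.
Divide through by 4840 to get (x + 7)²/40 + (y - 10)²/121 = 1.
Ellipse, center (-7, 10), major axis vertical; a² = 121, b² = 40.
b² = 40 so b = 2√10; the minor axis has length 2b = 4√10.

4√10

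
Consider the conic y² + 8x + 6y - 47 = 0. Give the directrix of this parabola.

Only y is squared. Complete the square in y: (y + 3)² = -8(x - 7).
Vertex (7, -3); 4p = -8 so p = -2. Opens left.
Directrix is the vertical line x = h − p = 7 − (-2) = 9.

x = 9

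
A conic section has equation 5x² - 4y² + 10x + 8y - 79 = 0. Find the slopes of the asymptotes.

5(x² + 2x) -4(y² - 2y) = 79
Completing the square gives 5(x + 1)² -4(y - 1)² = 79 + 5 - 4 = 80.
Divide through by 80 to get (x + 1)²/16 - (y - 1)²/20 = 1.
Hyperbola, center (-1, 1), transverse axis horizontal; a² = 16, b² = 20.
For a horizontal hyperbola the asymptotes have slope ±b/a.
Here that is ±2√5/4 = ±√5/2.

√5/2 and -√5/2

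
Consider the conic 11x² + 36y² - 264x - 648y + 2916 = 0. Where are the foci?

Collect terms: 11(x² - 24x) + 36(y² - 18y) = -2916
Complete the square in x and y: 11(x - 12)² + 36(y - 9)² = -2916 + 1584 + 2916 = 1584
Divide through by 1584 to get (x - 12)²/144 + (y - 9)²/44 = 1.
Ellipse, center (12, 9), major axis horizontal; a² = 144, b² = 44.
c² = a² - b² = 144 - 44 = 100, so c = 10.
Foci lie on the horizontal axis through the center: (h ± c, k).

(2, 9) and (22, 9)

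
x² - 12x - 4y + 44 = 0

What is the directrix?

y = 1

Only x is squared. Complete the square in x: (x - 6)² = 4(y - 2).
Vertex (6, 2); 4p = 4 so p = 1. Opens up.
Directrix is the horizontal line y = k − p = 2 − (1) = 1.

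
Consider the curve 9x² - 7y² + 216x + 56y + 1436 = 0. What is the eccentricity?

e = 4/3

Collect terms: 9(x² + 24x) -7(y² - 8y) = -1436
Completing the square gives 9(x + 12)² -7(y - 4)² = -1436 + 1296 - 112 = -252.
Divide by -252: (y - 4)²/36 - (x + 12)²/28 = 1
Hyperbola, center (-12, 4), transverse axis vertical; a² = 36, b² = 28.
c² = a² + b² = 64, so c = 8.
e = c/a = 8/6 = 4/3.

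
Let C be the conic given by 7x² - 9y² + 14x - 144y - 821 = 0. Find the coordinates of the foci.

Rearranging, 7(x² + 2x) -9(y² + 16y) = 821.
Completing the square gives 7(x + 1)² -9(y + 8)² = 821 + 7 - 576 = 252.
Dividing both sides by 252: (x + 1)²/36 - (y + 8)²/28 = 1
Hyperbola, center (-1, -8), transverse axis horizontal; a² = 36, b² = 28.
c² = a² + b² = 36 + 28 = 64, so c = 8.
Foci lie on the horizontal axis through the center: (h ± c, k).

(-9, -8) and (7, -8)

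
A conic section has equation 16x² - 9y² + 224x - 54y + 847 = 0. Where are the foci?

(-7, -8) and (-7, 2)

Group: 16(x² + 14x) -9(y² + 6y) = -847
Completing the square gives 16(x + 7)² -9(y + 3)² = -847 + 784 - 81 = -144.
Divide through by -144 to get (y + 3)²/16 - (x + 7)²/9 = 1.
Hyperbola, center (-7, -3), transverse axis vertical; a² = 16, b² = 9.
c² = a² + b² = 16 + 9 = 25, so c = 5.
Foci lie on the vertical axis through the center: (h, k ± c).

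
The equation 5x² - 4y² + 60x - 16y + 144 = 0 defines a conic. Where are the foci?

Group: 5(x² + 12x) -4(y² + 4y) = -144
Complete the square in x and y: 5(x + 6)² -4(y + 2)² = -144 + 180 - 16 = 20
Divide by 20: (x + 6)²/4 - (y + 2)²/5 = 1
Hyperbola, center (-6, -2), transverse axis horizontal; a² = 4, b² = 5.
c² = a² + b² = 4 + 5 = 9, so c = 3.
Foci lie on the horizontal axis through the center: (h ± c, k).

(-9, -2) and (-3, -2)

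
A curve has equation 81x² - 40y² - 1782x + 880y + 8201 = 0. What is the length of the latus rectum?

Group: 81(x² - 22x) -40(y² - 22y) = -8201
Complete the square in x and y: 81(x - 11)² -40(y - 11)² = -8201 + 9801 - 4840 = -3240
Divide by -3240: (y - 11)²/81 - (x - 11)²/40 = 1
Hyperbola, center (11, 11), transverse axis vertical; a² = 81, b² = 40.
Latus rectum length = 2b²/a = 2·40/9 = 80/9.

80/9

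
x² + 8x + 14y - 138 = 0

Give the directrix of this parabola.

y = 29/2

Only x is squared. Complete the square in x: (x + 4)² = -14(y - 11).
Vertex (-4, 11); 4p = -14 so p = -7/2. Opens down.
Directrix is the horizontal line y = k − p = 11 − (-7/2) = 29/2.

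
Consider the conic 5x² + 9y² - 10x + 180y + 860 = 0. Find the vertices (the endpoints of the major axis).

Rearranging, 5(x² - 2x) + 9(y² + 20y) = -860.
Completing the square gives 5(x - 1)² + 9(y + 10)² = -860 + 5 + 900 = 45.
Dividing both sides by 45: (x - 1)²/9 + (y + 10)²/5 = 1
Ellipse, center (1, -10), major axis horizontal; a² = 9, b² = 5.
a = 3. Vertices at (h ± a, k).

(-2, -10) and (4, -10)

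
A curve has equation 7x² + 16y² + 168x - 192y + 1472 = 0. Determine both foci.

Group the x- and y-terms: 7(x² + 24x) + 16(y² - 12y) = -1472
Complete the square in x and y: 7(x + 12)² + 16(y - 6)² = -1472 + 1008 + 576 = 112
Divide through by 112 to get (x + 12)²/16 + (y - 6)²/7 = 1.
Ellipse, center (-12, 6), major axis horizontal; a² = 16, b² = 7.
c² = a² - b² = 16 - 7 = 9, so c = 3.
Foci lie on the horizontal axis through the center: (h ± c, k).

(-15, 6) and (-9, 6)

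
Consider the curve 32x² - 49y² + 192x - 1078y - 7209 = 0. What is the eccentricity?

Group: 32(x² + 6x) -49(y² + 22y) = 7209
Complete the square: 32(x + 3)² -49(y + 11)² = 7209 + 288 - 5929 = 1568
Dividing both sides by 1568: (x + 3)²/49 - (y + 11)²/32 = 1
Hyperbola, center (-3, -11), transverse axis horizontal; a² = 49, b² = 32.
c² = a² + b² = 81, so c = 9.
e = c/a = 9/7.

e = 9/7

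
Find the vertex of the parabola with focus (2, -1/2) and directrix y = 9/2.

The vertex is the midpoint between the focus and the directrix along the axis of symmetry.
Axis is vertical (directrix is horizontal). Vertex y-coordinate = (-1/2 + 9/2)/2 = 2; x-coordinate = 2.

(2, 2)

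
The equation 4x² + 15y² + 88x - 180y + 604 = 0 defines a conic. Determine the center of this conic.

Group the x- and y-terms: 4(x² + 22x) + 15(y² - 12y) = -604
Complete the square: 4(x + 11)² + 15(y - 6)² = -604 + 484 + 540 = 420
Divide by 420: (x + 11)²/105 + (y - 6)²/28 = 1
Ellipse with center (-11, 6).

(-11, 6)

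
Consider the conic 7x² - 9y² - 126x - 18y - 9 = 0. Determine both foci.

Rearranging, 7(x² - 18x) -9(y² + 2y) = 9.
Completing the square gives 7(x - 9)² -9(y + 1)² = 9 + 567 - 9 = 567.
Dividing both sides by 567: (x - 9)²/81 - (y + 1)²/63 = 1
Hyperbola, center (9, -1), transverse axis horizontal; a² = 81, b² = 63.
c² = a² + b² = 81 + 63 = 144, so c = 12.
Foci lie on the horizontal axis through the center: (h ± c, k).

(-3, -1) and (21, -1)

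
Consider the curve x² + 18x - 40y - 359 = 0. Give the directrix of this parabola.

y = -21

Only x is squared. Complete the square in x: (x + 9)² = 40(y + 11).
Vertex (-9, -11); 4p = 40 so p = 10. Opens up.
Directrix is the horizontal line y = k − p = -11 − (10) = -21.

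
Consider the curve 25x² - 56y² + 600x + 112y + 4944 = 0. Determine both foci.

Collect terms: 25(x² + 24x) -56(y² - 2y) = -4944
25(x + 12)² -56(y - 1)² = -4944 + 3600 - 56 = -1400
Divide through by -1400 to get (y - 1)²/25 - (x + 12)²/56 = 1.
Hyperbola, center (-12, 1), transverse axis vertical; a² = 25, b² = 56.
c² = a² + b² = 25 + 56 = 81, so c = 9.
Foci lie on the vertical axis through the center: (h, k ± c).

(-12, -8) and (-12, 10)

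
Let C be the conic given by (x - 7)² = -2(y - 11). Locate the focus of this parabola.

Vertex (7, 11); 4p = -2 so p = -1/2. Opens down.
Focus is p units from the vertex along the axis: (h, k + p).

(7, 21/2)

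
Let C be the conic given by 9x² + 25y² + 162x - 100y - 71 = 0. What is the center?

(-9, 2)

Collect terms: 9(x² + 18x) + 25(y² - 4y) = 71
Complete the square in x and y: 9(x + 9)² + 25(y - 2)² = 71 + 729 + 100 = 900
Dividing both sides by 900: (x + 9)²/100 + (y - 2)²/36 = 1
Ellipse with center (-9, 2).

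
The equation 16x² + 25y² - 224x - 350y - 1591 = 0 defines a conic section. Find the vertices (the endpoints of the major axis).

Rearranging, 16(x² - 14x) + 25(y² - 14y) = 1591.
Complete the square in x and y: 16(x - 7)² + 25(y - 7)² = 1591 + 784 + 1225 = 3600
Divide through by 3600 to get (x - 7)²/225 + (y - 7)²/144 = 1.
Ellipse, center (7, 7), major axis horizontal; a² = 225, b² = 144.
a = 15. Vertices at (h ± a, k).

(-8, 7) and (22, 7)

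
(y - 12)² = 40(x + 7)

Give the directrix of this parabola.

Vertex (-7, 12); 4p = 40 so p = 10. Opens right.
Directrix is the vertical line x = h − p = -7 − (10) = -17.

x = -17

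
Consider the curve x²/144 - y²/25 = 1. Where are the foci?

Center (0, 0). The positive term is the x-term, so the transverse axis is horizontal; a² = 144, b² = 25.
c² = a² + b² = 144 + 25 = 169, so c = 13.
Foci lie on the horizontal axis through the center: (h ± c, k).

(-13, 0) and (13, 0)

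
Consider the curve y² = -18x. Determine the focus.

(-9/2, 0)

Vertex (0, 0); 4p = -18 so p = -9/2. Opens left.
Focus is p units from the vertex along the axis: (h + p, k).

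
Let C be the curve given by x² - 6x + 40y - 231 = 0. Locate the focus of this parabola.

(3, -4)

Only x is squared. Complete the square in x: (x - 3)² = -40(y - 6).
Vertex (3, 6); 4p = -40 so p = -10. Opens down.
Focus is p units from the vertex along the axis: (h, k + p).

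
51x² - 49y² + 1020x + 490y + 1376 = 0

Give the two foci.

(-20, 5) and (0, 5)

Collect terms: 51(x² + 20x) -49(y² - 10y) = -1376
Completing the square gives 51(x + 10)² -49(y - 5)² = -1376 + 5100 - 1225 = 2499.
Dividing both sides by 2499: (x + 10)²/49 - (y - 5)²/51 = 1
Hyperbola, center (-10, 5), transverse axis horizontal; a² = 49, b² = 51.
c² = a² + b² = 49 + 51 = 100, so c = 10.
Foci lie on the horizontal axis through the center: (h ± c, k).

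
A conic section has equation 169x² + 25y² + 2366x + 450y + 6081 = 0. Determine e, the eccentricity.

Collect terms: 169(x² + 14x) + 25(y² + 18y) = -6081
169(x + 7)² + 25(y + 9)² = -6081 + 8281 + 2025 = 4225
Dividing both sides by 4225: (x + 7)²/25 + (y + 9)²/169 = 1
Ellipse, center (-7, -9), major axis vertical; a² = 169, b² = 25.
c² = a² - b² = 144, so c = 12.
e = c/a = 12/13.

e = 12/13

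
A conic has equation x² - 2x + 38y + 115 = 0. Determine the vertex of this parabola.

(1, -3)

Only x is squared. Complete the square in x: (x - 1)² = -38(y + 3).
Vertex (1, -3); 4p = -38 so p = -19/2. Opens down.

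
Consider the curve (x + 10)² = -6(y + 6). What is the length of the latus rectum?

Vertex (-10, -6); 4p = -6 so p = -3/2. Opens down.
Latus rectum length = |4p| = 6.

6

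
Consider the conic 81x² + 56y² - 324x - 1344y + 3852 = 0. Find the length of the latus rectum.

Group the x- and y-terms: 81(x² - 4x) + 56(y² - 24y) = -3852
Completing the square gives 81(x - 2)² + 56(y - 12)² = -3852 + 324 + 8064 = 4536.
Divide through by 4536 to get (x - 2)²/56 + (y - 12)²/81 = 1.
Ellipse, center (2, 12), major axis vertical; a² = 81, b² = 56.
Latus rectum length = 2b²/a = 2·56/9 = 112/9.

112/9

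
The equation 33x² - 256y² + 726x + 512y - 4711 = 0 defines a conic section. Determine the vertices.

33(x² + 22x) -256(y² - 2y) = 4711
Completing the square gives 33(x + 11)² -256(y - 1)² = 4711 + 3993 - 256 = 8448.
Divide through by 8448 to get (x + 11)²/256 - (y - 1)²/33 = 1.
Hyperbola, center (-11, 1), transverse axis horizontal; a² = 256, b² = 33.
a = 16. Vertices at (h ± a, k).

(-27, 1) and (5, 1)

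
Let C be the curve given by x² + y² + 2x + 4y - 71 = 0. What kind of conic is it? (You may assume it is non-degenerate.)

circle

No xy term. Coefficients of x² and y² are A = 1, C = 1.
A = C (same sign) ⇒ circle.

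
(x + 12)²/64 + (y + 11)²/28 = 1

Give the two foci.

(-18, -11) and (-6, -11)

Center (-12, -11). The larger denominator 64 sits under the x-term, so the major axis is horizontal; a² = 64, b² = 28.
c² = a² - b² = 64 - 28 = 36, so c = 6.
Foci lie on the horizontal axis through the center: (h ± c, k).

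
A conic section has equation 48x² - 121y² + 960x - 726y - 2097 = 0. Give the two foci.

(-23, -3) and (3, -3)

Collect terms: 48(x² + 20x) -121(y² + 6y) = 2097
Complete the square: 48(x + 10)² -121(y + 3)² = 2097 + 4800 - 1089 = 5808
Dividing both sides by 5808: (x + 10)²/121 - (y + 3)²/48 = 1
Hyperbola, center (-10, -3), transverse axis horizontal; a² = 121, b² = 48.
c² = a² + b² = 121 + 48 = 169, so c = 13.
Foci lie on the horizontal axis through the center: (h ± c, k).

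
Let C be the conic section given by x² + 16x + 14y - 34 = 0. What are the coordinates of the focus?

Only x is squared. Complete the square in x: (x + 8)² = -14(y - 7).
Vertex (-8, 7); 4p = -14 so p = -7/2. Opens down.
Focus is p units from the vertex along the axis: (h, k + p).

(-8, 7/2)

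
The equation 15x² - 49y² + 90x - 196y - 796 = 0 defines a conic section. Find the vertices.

(-10, -2) and (4, -2)

Group: 15(x² + 6x) -49(y² + 4y) = 796
Complete the square in x and y: 15(x + 3)² -49(y + 2)² = 796 + 135 - 196 = 735
Divide through by 735 to get (x + 3)²/49 - (y + 2)²/15 = 1.
Hyperbola, center (-3, -2), transverse axis horizontal; a² = 49, b² = 15.
a = 7. Vertices at (h ± a, k).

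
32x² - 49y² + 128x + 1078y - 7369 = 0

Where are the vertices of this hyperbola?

Collect terms: 32(x² + 4x) -49(y² - 22y) = 7369
32(x + 2)² -49(y - 11)² = 7369 + 128 - 5929 = 1568
Divide through by 1568 to get (x + 2)²/49 - (y - 11)²/32 = 1.
Hyperbola, center (-2, 11), transverse axis horizontal; a² = 49, b² = 32.
a = 7. Vertices at (h ± a, k).

(-9, 11) and (5, 11)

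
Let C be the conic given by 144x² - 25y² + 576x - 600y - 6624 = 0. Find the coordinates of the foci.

(-15, -12) and (11, -12)

144(x² + 4x) -25(y² + 24y) = 6624
144(x + 2)² -25(y + 12)² = 6624 + 576 - 3600 = 3600
Divide by 3600: (x + 2)²/25 - (y + 12)²/144 = 1
Hyperbola, center (-2, -12), transverse axis horizontal; a² = 25, b² = 144.
c² = a² + b² = 25 + 144 = 169, so c = 13.
Foci lie on the horizontal axis through the center: (h ± c, k).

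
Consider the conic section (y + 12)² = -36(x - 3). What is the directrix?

x = 12

Vertex (3, -12); 4p = -36 so p = -9. Opens left.
Directrix is the vertical line x = h − p = 3 − (-9) = 12.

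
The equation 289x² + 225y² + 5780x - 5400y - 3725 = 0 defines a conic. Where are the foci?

(-10, 4) and (-10, 20)

Rearranging, 289(x² + 20x) + 225(y² - 24y) = 3725.
Complete the square in x and y: 289(x + 10)² + 225(y - 12)² = 3725 + 28900 + 32400 = 65025
Divide by 65025: (x + 10)²/225 + (y - 12)²/289 = 1
Ellipse, center (-10, 12), major axis vertical; a² = 289, b² = 225.
c² = a² - b² = 289 - 225 = 64, so c = 8.
Foci lie on the vertical axis through the center: (h, k ± c).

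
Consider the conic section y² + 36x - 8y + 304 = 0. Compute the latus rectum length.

Only y is squared. Complete the square in y: (y - 4)² = -36(x + 8).
Vertex (-8, 4); 4p = -36 so p = -9. Opens left.
Latus rectum length = |4p| = 36.

36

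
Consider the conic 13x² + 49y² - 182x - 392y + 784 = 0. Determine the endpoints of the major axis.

Collect terms: 13(x² - 14x) + 49(y² - 8y) = -784
13(x - 7)² + 49(y - 4)² = -784 + 637 + 784 = 637
Divide by 637: (x - 7)²/49 + (y - 4)²/13 = 1
Ellipse, center (7, 4), major axis horizontal; a² = 49, b² = 13.
a = 7. Vertices at (h ± a, k).

(0, 4) and (14, 4)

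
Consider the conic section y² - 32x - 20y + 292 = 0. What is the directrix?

x = -2

Only y is squared. Complete the square in y: (y - 10)² = 32(x - 6).
Vertex (6, 10); 4p = 32 so p = 8. Opens right.
Directrix is the vertical line x = h − p = 6 − (8) = -2.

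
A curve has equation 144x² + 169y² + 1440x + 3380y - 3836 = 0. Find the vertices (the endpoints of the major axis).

(-18, -10) and (8, -10)

Rearranging, 144(x² + 10x) + 169(y² + 20y) = 3836.
144(x + 5)² + 169(y + 10)² = 3836 + 3600 + 16900 = 24336
Divide by 24336: (x + 5)²/169 + (y + 10)²/144 = 1
Ellipse, center (-5, -10), major axis horizontal; a² = 169, b² = 144.
a = 13. Vertices at (h ± a, k).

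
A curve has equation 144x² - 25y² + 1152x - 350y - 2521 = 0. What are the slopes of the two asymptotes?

12/5 and -12/5

Group the x- and y-terms: 144(x² + 8x) -25(y² + 14y) = 2521
Complete the square: 144(x + 4)² -25(y + 7)² = 2521 + 2304 - 1225 = 3600
Divide through by 3600 to get (x + 4)²/25 - (y + 7)²/144 = 1.
Hyperbola, center (-4, -7), transverse axis horizontal; a² = 25, b² = 144.
For a horizontal hyperbola the asymptotes have slope ±b/a.
Here that is ±12/5.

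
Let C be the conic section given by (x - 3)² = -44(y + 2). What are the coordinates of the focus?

Vertex (3, -2); 4p = -44 so p = -11. Opens down.
Focus is p units from the vertex along the axis: (h, k + p).

(3, -13)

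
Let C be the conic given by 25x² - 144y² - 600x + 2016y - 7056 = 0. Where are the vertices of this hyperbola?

Group: 25(x² - 24x) -144(y² - 14y) = 7056
Complete the square: 25(x - 12)² -144(y - 7)² = 7056 + 3600 - 7056 = 3600
Divide by 3600: (x - 12)²/144 - (y - 7)²/25 = 1
Hyperbola, center (12, 7), transverse axis horizontal; a² = 144, b² = 25.
a = 12. Vertices at (h ± a, k).

(0, 7) and (24, 7)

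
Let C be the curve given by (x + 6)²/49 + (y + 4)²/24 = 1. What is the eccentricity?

Center (-6, -4). The larger denominator 49 sits under the x-term, so the major axis is horizontal; a² = 49, b² = 24.
c² = a² - b² = 25, so c = 5.
e = c/a = 5/7.

e = 5/7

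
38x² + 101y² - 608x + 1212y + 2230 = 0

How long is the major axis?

38(x² - 16x) + 101(y² + 12y) = -2230
Complete the square in x and y: 38(x - 8)² + 101(y + 6)² = -2230 + 2432 + 3636 = 3838
Dividing both sides by 3838: (x - 8)²/101 + (y + 6)²/38 = 1
Ellipse, center (8, -6), major axis horizontal; a² = 101, b² = 38.
a² = 101 so a = √101; the major axis has length 2a = 2√101.

2√101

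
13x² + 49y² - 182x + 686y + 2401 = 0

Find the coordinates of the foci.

Group the x- and y-terms: 13(x² - 14x) + 49(y² + 14y) = -2401
Completing the square gives 13(x - 7)² + 49(y + 7)² = -2401 + 637 + 2401 = 637.
Dividing both sides by 637: (x - 7)²/49 + (y + 7)²/13 = 1
Ellipse, center (7, -7), major axis horizontal; a² = 49, b² = 13.
c² = a² - b² = 49 - 13 = 36, so c = 6.
Foci lie on the horizontal axis through the center: (h ± c, k).

(1, -7) and (13, -7)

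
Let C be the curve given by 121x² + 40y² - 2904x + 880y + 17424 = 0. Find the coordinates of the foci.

Rearranging, 121(x² - 24x) + 40(y² + 22y) = -17424.
Completing the square gives 121(x - 12)² + 40(y + 11)² = -17424 + 17424 + 4840 = 4840.
Divide through by 4840 to get (x - 12)²/40 + (y + 11)²/121 = 1.
Ellipse, center (12, -11), major axis vertical; a² = 121, b² = 40.
c² = a² - b² = 121 - 40 = 81, so c = 9.
Foci lie on the vertical axis through the center: (h, k ± c).

(12, -20) and (12, -2)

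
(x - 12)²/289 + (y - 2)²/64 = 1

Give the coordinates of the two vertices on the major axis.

Center (12, 2). The larger denominator 289 sits under the x-term, so the major axis is horizontal; a² = 289, b² = 64.
a = 17. Vertices at (h ± a, k).

(-5, 2) and (29, 2)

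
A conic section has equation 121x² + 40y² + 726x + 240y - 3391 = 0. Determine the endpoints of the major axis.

Group: 121(x² + 6x) + 40(y² + 6y) = 3391
121(x + 3)² + 40(y + 3)² = 3391 + 1089 + 360 = 4840
Divide through by 4840 to get (x + 3)²/40 + (y + 3)²/121 = 1.
Ellipse, center (-3, -3), major axis vertical; a² = 121, b² = 40.
a = 11. Vertices at (h, k ± a).

(-3, -14) and (-3, 8)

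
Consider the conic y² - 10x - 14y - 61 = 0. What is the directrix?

x = -27/2

Only y is squared. Complete the square in y: (y - 7)² = 10(x + 11).
Vertex (-11, 7); 4p = 10 so p = 5/2. Opens right.
Directrix is the vertical line x = h − p = -11 − (5/2) = -27/2.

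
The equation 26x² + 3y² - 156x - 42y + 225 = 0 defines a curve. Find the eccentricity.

Group the x- and y-terms: 26(x² - 6x) + 3(y² - 14y) = -225
Complete the square in x and y: 26(x - 3)² + 3(y - 7)² = -225 + 234 + 147 = 156
Dividing both sides by 156: (x - 3)²/6 + (y - 7)²/52 = 1
Ellipse, center (3, 7), major axis vertical; a² = 52, b² = 6.
c² = a² - b² = 46, so c = √46.
e = c/a = √46/2√13 = √598/26.

e = √598/26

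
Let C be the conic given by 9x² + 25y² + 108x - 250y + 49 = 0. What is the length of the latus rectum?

36/5

Collect terms: 9(x² + 12x) + 25(y² - 10y) = -49
Completing the square gives 9(x + 6)² + 25(y - 5)² = -49 + 324 + 625 = 900.
Divide by 900: (x + 6)²/100 + (y - 5)²/36 = 1
Ellipse, center (-6, 5), major axis horizontal; a² = 100, b² = 36.
Latus rectum length = 2b²/a = 2·36/10 = 36/5.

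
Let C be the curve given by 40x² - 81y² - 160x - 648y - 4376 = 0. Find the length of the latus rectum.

80/9

40(x² - 4x) -81(y² + 8y) = 4376
Complete the square in x and y: 40(x - 2)² -81(y + 4)² = 4376 + 160 - 1296 = 3240
Divide by 3240: (x - 2)²/81 - (y + 4)²/40 = 1
Hyperbola, center (2, -4), transverse axis horizontal; a² = 81, b² = 40.
Latus rectum length = 2b²/a = 2·40/9 = 80/9.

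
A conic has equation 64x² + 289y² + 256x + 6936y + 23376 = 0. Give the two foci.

64(x² + 4x) + 289(y² + 24y) = -23376
Complete the square in x and y: 64(x + 2)² + 289(y + 12)² = -23376 + 256 + 41616 = 18496
Divide through by 18496 to get (x + 2)²/289 + (y + 12)²/64 = 1.
Ellipse, center (-2, -12), major axis horizontal; a² = 289, b² = 64.
c² = a² - b² = 289 - 64 = 225, so c = 15.
Foci lie on the horizontal axis through the center: (h ± c, k).

(-17, -12) and (13, -12)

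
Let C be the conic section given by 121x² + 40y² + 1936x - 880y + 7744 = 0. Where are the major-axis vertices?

Group the x- and y-terms: 121(x² + 16x) + 40(y² - 22y) = -7744
Completing the square gives 121(x + 8)² + 40(y - 11)² = -7744 + 7744 + 4840 = 4840.
Dividing both sides by 4840: (x + 8)²/40 + (y - 11)²/121 = 1
Ellipse, center (-8, 11), major axis vertical; a² = 121, b² = 40.
a = 11. Vertices at (h, k ± a).

(-8, 0) and (-8, 22)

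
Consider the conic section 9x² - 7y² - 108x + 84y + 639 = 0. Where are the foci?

(6, -6) and (6, 18)

Rearranging, 9(x² - 12x) -7(y² - 12y) = -639.
Complete the square: 9(x - 6)² -7(y - 6)² = -639 + 324 - 252 = -567
Dividing both sides by -567: (y - 6)²/81 - (x - 6)²/63 = 1
Hyperbola, center (6, 6), transverse axis vertical; a² = 81, b² = 63.
c² = a² + b² = 81 + 63 = 144, so c = 12.
Foci lie on the vertical axis through the center: (h, k ± c).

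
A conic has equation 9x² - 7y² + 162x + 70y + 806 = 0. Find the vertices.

(-9, -1) and (-9, 11)

9(x² + 18x) -7(y² - 10y) = -806
9(x + 9)² -7(y - 5)² = -806 + 729 - 175 = -252
Divide through by -252 to get (y - 5)²/36 - (x + 9)²/28 = 1.
Hyperbola, center (-9, 5), transverse axis vertical; a² = 36, b² = 28.
a = 6. Vertices at (h, k ± a).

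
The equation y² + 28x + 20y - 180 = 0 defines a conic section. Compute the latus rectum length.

28

Only y is squared. Complete the square in y: (y + 10)² = -28(x - 10).
Vertex (10, -10); 4p = -28 so p = -7. Opens left.
Latus rectum length = |4p| = 28.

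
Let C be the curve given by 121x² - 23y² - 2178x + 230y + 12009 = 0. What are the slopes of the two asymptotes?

11√23/23 and -11√23/23

Group the x- and y-terms: 121(x² - 18x) -23(y² - 10y) = -12009
121(x - 9)² -23(y - 5)² = -12009 + 9801 - 575 = -2783
Divide through by -2783 to get (y - 5)²/121 - (x - 9)²/23 = 1.
Hyperbola, center (9, 5), transverse axis vertical; a² = 121, b² = 23.
For a vertical hyperbola the asymptotes have slope ±a/b.
Here that is ±11/√23 = ±11√23/23.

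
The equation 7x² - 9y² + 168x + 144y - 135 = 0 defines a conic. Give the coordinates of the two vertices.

Group the x- and y-terms: 7(x² + 24x) -9(y² - 16y) = 135
7(x + 12)² -9(y - 8)² = 135 + 1008 - 576 = 567
Divide by 567: (x + 12)²/81 - (y - 8)²/63 = 1
Hyperbola, center (-12, 8), transverse axis horizontal; a² = 81, b² = 63.
a = 9. Vertices at (h ± a, k).

(-21, 8) and (-3, 8)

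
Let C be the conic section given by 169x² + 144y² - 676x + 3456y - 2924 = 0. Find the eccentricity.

e = 5/13

Group the x- and y-terms: 169(x² - 4x) + 144(y² + 24y) = 2924
169(x - 2)² + 144(y + 12)² = 2924 + 676 + 20736 = 24336
Divide by 24336: (x - 2)²/144 + (y + 12)²/169 = 1
Ellipse, center (2, -12), major axis vertical; a² = 169, b² = 144.
c² = a² - b² = 25, so c = 5.
e = c/a = 5/13.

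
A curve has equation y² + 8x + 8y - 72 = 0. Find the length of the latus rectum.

8

Only y is squared. Complete the square in y: (y + 4)² = -8(x - 11).
Vertex (11, -4); 4p = -8 so p = -2. Opens left.
Latus rectum length = |4p| = 8.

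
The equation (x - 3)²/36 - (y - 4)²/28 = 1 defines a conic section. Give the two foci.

(-5, 4) and (11, 4)

Center (3, 4). The positive term is the x-term, so the transverse axis is horizontal; a² = 36, b² = 28.
c² = a² + b² = 36 + 28 = 64, so c = 8.
Foci lie on the horizontal axis through the center: (h ± c, k).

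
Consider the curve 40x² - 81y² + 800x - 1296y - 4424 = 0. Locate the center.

Group the x- and y-terms: 40(x² + 20x) -81(y² + 16y) = 4424
40(x + 10)² -81(y + 8)² = 4424 + 4000 - 5184 = 3240
Divide by 3240: (x + 10)²/81 - (y + 8)²/40 = 1
Hyperbola with center (-10, -8).

(-10, -8)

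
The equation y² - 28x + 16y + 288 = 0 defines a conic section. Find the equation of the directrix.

x = 1

Only y is squared. Complete the square in y: (y + 8)² = 28(x - 8).
Vertex (8, -8); 4p = 28 so p = 7. Opens right.
Directrix is the vertical line x = h − p = 8 − (7) = 1.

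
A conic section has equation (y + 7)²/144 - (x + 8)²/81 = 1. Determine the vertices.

Center (-8, -7). The positive term is the y-term, so the transverse axis is vertical; a² = 144, b² = 81.
a = 12. Vertices at (h, k ± a).

(-8, -19) and (-8, 5)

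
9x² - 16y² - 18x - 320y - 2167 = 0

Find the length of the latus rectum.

Collect terms: 9(x² - 2x) -16(y² + 20y) = 2167
Completing the square gives 9(x - 1)² -16(y + 10)² = 2167 + 9 - 1600 = 576.
Dividing both sides by 576: (x - 1)²/64 - (y + 10)²/36 = 1
Hyperbola, center (1, -10), transverse axis horizontal; a² = 64, b² = 36.
Latus rectum length = 2b²/a = 2·36/8 = 9.

9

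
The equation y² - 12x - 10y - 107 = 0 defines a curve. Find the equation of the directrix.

Only y is squared. Complete the square in y: (y - 5)² = 12(x + 11).
Vertex (-11, 5); 4p = 12 so p = 3. Opens right.
Directrix is the vertical line x = h − p = -11 − (3) = -14.

x = -14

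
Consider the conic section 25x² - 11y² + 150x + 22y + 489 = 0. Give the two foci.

Group the x- and y-terms: 25(x² + 6x) -11(y² - 2y) = -489
Complete the square in x and y: 25(x + 3)² -11(y - 1)² = -489 + 225 - 11 = -275
Divide through by -275 to get (y - 1)²/25 - (x + 3)²/11 = 1.
Hyperbola, center (-3, 1), transverse axis vertical; a² = 25, b² = 11.
c² = a² + b² = 25 + 11 = 36, so c = 6.
Foci lie on the vertical axis through the center: (h, k ± c).

(-3, -5) and (-3, 7)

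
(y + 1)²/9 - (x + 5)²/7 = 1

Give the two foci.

(-5, -5) and (-5, 3)

Center (-5, -1). The positive term is the y-term, so the transverse axis is vertical; a² = 9, b² = 7.
c² = a² + b² = 9 + 7 = 16, so c = 4.
Foci lie on the vertical axis through the center: (h, k ± c).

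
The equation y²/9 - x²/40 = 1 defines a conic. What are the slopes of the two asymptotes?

Center (0, 0). The positive term is the y-term, so the transverse axis is vertical; a² = 9, b² = 40.
For a vertical hyperbola the asymptotes have slope ±a/b.
Here that is ±3/2√10 = ±3√10/20.

3√10/20 and -3√10/20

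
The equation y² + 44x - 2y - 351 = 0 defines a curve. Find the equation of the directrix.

x = 19

Only y is squared. Complete the square in y: (y - 1)² = -44(x - 8).
Vertex (8, 1); 4p = -44 so p = -11. Opens left.
Directrix is the vertical line x = h − p = 8 − (-11) = 19.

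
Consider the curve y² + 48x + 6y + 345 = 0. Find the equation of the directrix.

x = 5

Only y is squared. Complete the square in y: (y + 3)² = -48(x + 7).
Vertex (-7, -3); 4p = -48 so p = -12. Opens left.
Directrix is the vertical line x = h − p = -7 − (-12) = 5.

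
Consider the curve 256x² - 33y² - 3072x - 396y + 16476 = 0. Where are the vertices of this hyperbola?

(6, -22) and (6, 10)

256(x² - 12x) -33(y² + 12y) = -16476
Complete the square in x and y: 256(x - 6)² -33(y + 6)² = -16476 + 9216 - 1188 = -8448
Dividing both sides by -8448: (y + 6)²/256 - (x - 6)²/33 = 1
Hyperbola, center (6, -6), transverse axis vertical; a² = 256, b² = 33.
a = 16. Vertices at (h, k ± a).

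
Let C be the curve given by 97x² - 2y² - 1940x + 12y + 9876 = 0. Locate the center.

Collect terms: 97(x² - 20x) -2(y² - 6y) = -9876
97(x - 10)² -2(y - 3)² = -9876 + 9700 - 18 = -194
Divide through by -194 to get (y - 3)²/97 - (x - 10)²/2 = 1.
Hyperbola with center (10, 3).

(10, 3)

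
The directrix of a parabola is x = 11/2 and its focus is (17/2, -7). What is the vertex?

(7, -7)

The vertex is the midpoint between the focus and the directrix along the axis of symmetry.
Axis is horizontal (directrix is vertical). Vertex x-coordinate = (17/2 + 11/2)/2 = 7; y-coordinate = -7.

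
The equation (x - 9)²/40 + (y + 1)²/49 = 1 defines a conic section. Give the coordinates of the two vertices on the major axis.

(9, -8) and (9, 6)

Center (9, -1). The larger denominator 49 sits under the y-term, so the major axis is vertical; a² = 49, b² = 40.
a = 7. Vertices at (h, k ± a).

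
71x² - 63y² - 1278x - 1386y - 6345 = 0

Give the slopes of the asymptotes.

Group the x- and y-terms: 71(x² - 18x) -63(y² + 22y) = 6345
Complete the square: 71(x - 9)² -63(y + 11)² = 6345 + 5751 - 7623 = 4473
Dividing both sides by 4473: (x - 9)²/63 - (y + 11)²/71 = 1
Hyperbola, center (9, -11), transverse axis horizontal; a² = 63, b² = 71.
For a horizontal hyperbola the asymptotes have slope ±b/a.
Here that is ±√71/3√7 = ±√497/21.

√497/21 and -√497/21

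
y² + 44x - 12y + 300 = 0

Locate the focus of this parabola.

Only y is squared. Complete the square in y: (y - 6)² = -44(x + 6).
Vertex (-6, 6); 4p = -44 so p = -11. Opens left.
Focus is p units from the vertex along the axis: (h + p, k).

(-17, 6)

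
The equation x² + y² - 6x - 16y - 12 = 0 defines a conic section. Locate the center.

(3, 8)

Group: (x² - 6x) + (y² - 16y) = 12
(x - 3)² + (y - 8)² = 12 + 9 + 64 = 85
So (x - 3)² + (y - 8)² = 85.
Circle centered at (3, 8) with r² = 85.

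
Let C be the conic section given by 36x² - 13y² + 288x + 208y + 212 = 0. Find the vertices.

Collect terms: 36(x² + 8x) -13(y² - 16y) = -212
Completing the square gives 36(x + 4)² -13(y - 8)² = -212 + 576 - 832 = -468.
Divide through by -468 to get (y - 8)²/36 - (x + 4)²/13 = 1.
Hyperbola, center (-4, 8), transverse axis vertical; a² = 36, b² = 13.
a = 6. Vertices at (h, k ± a).

(-4, 2) and (-4, 14)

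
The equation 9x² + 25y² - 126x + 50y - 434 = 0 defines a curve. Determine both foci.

Group the x- and y-terms: 9(x² - 14x) + 25(y² + 2y) = 434
Completing the square gives 9(x - 7)² + 25(y + 1)² = 434 + 441 + 25 = 900.
Divide through by 900 to get (x - 7)²/100 + (y + 1)²/36 = 1.
Ellipse, center (7, -1), major axis horizontal; a² = 100, b² = 36.
c² = a² - b² = 100 - 36 = 64, so c = 8.
Foci lie on the horizontal axis through the center: (h ± c, k).

(-1, -1) and (15, -1)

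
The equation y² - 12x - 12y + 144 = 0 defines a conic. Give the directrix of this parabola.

x = 6

Only y is squared. Complete the square in y: (y - 6)² = 12(x - 9).
Vertex (9, 6); 4p = 12 so p = 3. Opens right.
Directrix is the vertical line x = h − p = 9 − (3) = 6.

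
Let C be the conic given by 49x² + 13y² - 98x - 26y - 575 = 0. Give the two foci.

49(x² - 2x) + 13(y² - 2y) = 575
Completing the square gives 49(x - 1)² + 13(y - 1)² = 575 + 49 + 13 = 637.
Divide by 637: (x - 1)²/13 + (y - 1)²/49 = 1
Ellipse, center (1, 1), major axis vertical; a² = 49, b² = 13.
c² = a² - b² = 49 - 13 = 36, so c = 6.
Foci lie on the vertical axis through the center: (h, k ± c).

(1, -5) and (1, 7)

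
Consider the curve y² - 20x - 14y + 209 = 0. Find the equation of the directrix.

Only y is squared. Complete the square in y: (y - 7)² = 20(x - 8).
Vertex (8, 7); 4p = 20 so p = 5. Opens right.
Directrix is the vertical line x = h − p = 8 − (5) = 3.

x = 3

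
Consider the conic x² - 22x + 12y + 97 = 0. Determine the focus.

(11, -1)

Only x is squared. Complete the square in x: (x - 11)² = -12(y - 2).
Vertex (11, 2); 4p = -12 so p = -3. Opens down.
Focus is p units from the vertex along the axis: (h, k + p).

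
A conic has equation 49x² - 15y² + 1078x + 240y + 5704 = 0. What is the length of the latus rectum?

Group: 49(x² + 22x) -15(y² - 16y) = -5704
Completing the square gives 49(x + 11)² -15(y - 8)² = -5704 + 5929 - 960 = -735.
Divide through by -735 to get (y - 8)²/49 - (x + 11)²/15 = 1.
Hyperbola, center (-11, 8), transverse axis vertical; a² = 49, b² = 15.
Latus rectum length = 2b²/a = 2·15/7 = 30/7.

30/7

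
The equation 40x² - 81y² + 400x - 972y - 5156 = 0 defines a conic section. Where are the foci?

(-16, -6) and (6, -6)

Group the x- and y-terms: 40(x² + 10x) -81(y² + 12y) = 5156
Complete the square: 40(x + 5)² -81(y + 6)² = 5156 + 1000 - 2916 = 3240
Divide by 3240: (x + 5)²/81 - (y + 6)²/40 = 1
Hyperbola, center (-5, -6), transverse axis horizontal; a² = 81, b² = 40.
c² = a² + b² = 81 + 40 = 121, so c = 11.
Foci lie on the horizontal axis through the center: (h ± c, k).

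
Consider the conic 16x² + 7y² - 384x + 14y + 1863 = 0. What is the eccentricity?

Group: 16(x² - 24x) + 7(y² + 2y) = -1863
Complete the square: 16(x - 12)² + 7(y + 1)² = -1863 + 2304 + 7 = 448
Divide through by 448 to get (x - 12)²/28 + (y + 1)²/64 = 1.
Ellipse, center (12, -1), major axis vertical; a² = 64, b² = 28.
c² = a² - b² = 36, so c = 6.
e = c/a = 6/8 = 3/4.

e = 3/4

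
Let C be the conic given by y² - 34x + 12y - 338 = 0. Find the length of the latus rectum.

Only y is squared. Complete the square in y: (y + 6)² = 34(x + 11).
Vertex (-11, -6); 4p = 34 so p = 17/2. Opens right.
Latus rectum length = |4p| = 34.

34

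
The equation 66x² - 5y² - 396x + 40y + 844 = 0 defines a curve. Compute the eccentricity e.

Group the x- and y-terms: 66(x² - 6x) -5(y² - 8y) = -844
Completing the square gives 66(x - 3)² -5(y - 4)² = -844 + 594 - 80 = -330.
Divide through by -330 to get (y - 4)²/66 - (x - 3)²/5 = 1.
Hyperbola, center (3, 4), transverse axis vertical; a² = 66, b² = 5.
c² = a² + b² = 71, so c = √71.
e = c/a = √71/√66 = √4686/66.

e = √4686/66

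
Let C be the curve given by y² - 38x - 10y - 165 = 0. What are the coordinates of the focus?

Only y is squared. Complete the square in y: (y - 5)² = 38(x + 5).
Vertex (-5, 5); 4p = 38 so p = 19/2. Opens right.
Focus is p units from the vertex along the axis: (h + p, k).

(9/2, 5)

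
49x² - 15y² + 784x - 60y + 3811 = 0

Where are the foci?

(-8, -10) and (-8, 6)

Group the x- and y-terms: 49(x² + 16x) -15(y² + 4y) = -3811
Complete the square: 49(x + 8)² -15(y + 2)² = -3811 + 3136 - 60 = -735
Divide through by -735 to get (y + 2)²/49 - (x + 8)²/15 = 1.
Hyperbola, center (-8, -2), transverse axis vertical; a² = 49, b² = 15.
c² = a² + b² = 49 + 15 = 64, so c = 8.
Foci lie on the vertical axis through the center: (h, k ± c).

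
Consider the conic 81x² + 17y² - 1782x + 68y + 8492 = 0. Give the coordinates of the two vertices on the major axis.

(11, -11) and (11, 7)

Group the x- and y-terms: 81(x² - 22x) + 17(y² + 4y) = -8492
Complete the square in x and y: 81(x - 11)² + 17(y + 2)² = -8492 + 9801 + 68 = 1377
Dividing both sides by 1377: (x - 11)²/17 + (y + 2)²/81 = 1
Ellipse, center (11, -2), major axis vertical; a² = 81, b² = 17.
a = 9. Vertices at (h, k ± a).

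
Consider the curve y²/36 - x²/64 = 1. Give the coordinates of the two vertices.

(0, -6) and (0, 6)

Center (0, 0). The positive term is the y-term, so the transverse axis is vertical; a² = 36, b² = 64.
a = 6. Vertices at (h, k ± a).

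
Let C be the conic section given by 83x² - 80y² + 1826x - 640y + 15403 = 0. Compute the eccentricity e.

Group: 83(x² + 22x) -80(y² + 8y) = -15403
Complete the square in x and y: 83(x + 11)² -80(y + 4)² = -15403 + 10043 - 1280 = -6640
Dividing both sides by -6640: (y + 4)²/83 - (x + 11)²/80 = 1
Hyperbola, center (-11, -4), transverse axis vertical; a² = 83, b² = 80.
c² = a² + b² = 163, so c = √163.
e = c/a = √163/√83 = √13529/83.

e = √13529/83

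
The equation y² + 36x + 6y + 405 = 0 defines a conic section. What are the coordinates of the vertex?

Only y is squared. Complete the square in y: (y + 3)² = -36(x + 11).
Vertex (-11, -3); 4p = -36 so p = -9. Opens left.

(-11, -3)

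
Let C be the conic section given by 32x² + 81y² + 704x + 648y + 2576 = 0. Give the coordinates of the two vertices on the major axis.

Collect terms: 32(x² + 22x) + 81(y² + 8y) = -2576
Complete the square: 32(x + 11)² + 81(y + 4)² = -2576 + 3872 + 1296 = 2592
Divide through by 2592 to get (x + 11)²/81 + (y + 4)²/32 = 1.
Ellipse, center (-11, -4), major axis horizontal; a² = 81, b² = 32.
a = 9. Vertices at (h ± a, k).

(-20, -4) and (-2, -4)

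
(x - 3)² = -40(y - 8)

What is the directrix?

Vertex (3, 8); 4p = -40 so p = -10. Opens down.
Directrix is the horizontal line y = k − p = 8 − (-10) = 18.

y = 18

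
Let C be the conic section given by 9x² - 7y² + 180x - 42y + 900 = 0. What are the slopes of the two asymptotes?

Group: 9(x² + 20x) -7(y² + 6y) = -900
Completing the square gives 9(x + 10)² -7(y + 3)² = -900 + 900 - 63 = -63.
Divide by -63: (y + 3)²/9 - (x + 10)²/7 = 1
Hyperbola, center (-10, -3), transverse axis vertical; a² = 9, b² = 7.
For a vertical hyperbola the asymptotes have slope ±a/b.
Here that is ±3/√7 = ±3√7/7.

3√7/7 and -3√7/7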